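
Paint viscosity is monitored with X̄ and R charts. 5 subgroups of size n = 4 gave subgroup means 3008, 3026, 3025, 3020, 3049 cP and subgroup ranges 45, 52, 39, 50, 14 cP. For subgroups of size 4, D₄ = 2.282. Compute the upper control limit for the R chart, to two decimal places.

R̄ = (45 + 52 + 39 + 50 + 14) / 5 = 200.0000 / 5 = 40.0000
UCL_R = D₄·R̄ = 2.282 × 40.0000 = 91.2800

91.28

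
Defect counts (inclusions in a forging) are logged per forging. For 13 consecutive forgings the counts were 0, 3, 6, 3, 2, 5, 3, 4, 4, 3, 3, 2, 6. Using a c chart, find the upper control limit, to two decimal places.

8.90

c̄ = (0 + 3 + 6 + 3 + 2 + 5 + 3 + 4 + 4 + 3 + 3 + 2 + 6) / 13 = 44 / 13 = 3.3846
UCL = c̄ + 3√c̄ = 3.3846 + 3 × √3.3846 = 3.3846 + 3 × 1.8397 = 8.9038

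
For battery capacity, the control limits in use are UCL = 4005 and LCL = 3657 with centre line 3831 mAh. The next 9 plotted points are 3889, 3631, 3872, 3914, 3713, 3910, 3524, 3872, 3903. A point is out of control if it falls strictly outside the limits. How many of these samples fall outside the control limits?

2

Compare each point to [3657, 4005]: sample 2 = 3631 < LCL; sample 7 = 3524 < LCL.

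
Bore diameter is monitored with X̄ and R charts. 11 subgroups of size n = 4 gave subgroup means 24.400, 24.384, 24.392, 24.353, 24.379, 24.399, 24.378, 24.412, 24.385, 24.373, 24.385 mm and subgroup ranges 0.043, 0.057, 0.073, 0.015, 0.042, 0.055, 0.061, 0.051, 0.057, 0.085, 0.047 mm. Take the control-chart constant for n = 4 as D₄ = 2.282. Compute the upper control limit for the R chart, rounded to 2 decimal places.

R̄ = (0.043 + 0.057 + 0.073 + 0.015 + 0.042 + 0.055 + 0.061 + 0.051 + 0.057 + 0.085 + 0.047) / 11 = 0.5860 / 11 = 0.0533
UCL_R = D₄·R̄ = 2.282 × 0.0533 = 0.1216

0.12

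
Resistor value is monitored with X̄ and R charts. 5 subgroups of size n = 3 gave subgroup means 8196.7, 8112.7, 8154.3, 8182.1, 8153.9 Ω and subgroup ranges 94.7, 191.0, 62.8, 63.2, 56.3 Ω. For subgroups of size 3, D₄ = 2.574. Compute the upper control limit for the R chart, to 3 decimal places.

R̄ = (94.7 + 191.0 + 62.8 + 63.2 + 56.3) / 5 = 468.0000 / 5 = 93.6000
UCL_R = D₄·R̄ = 2.574 × 93.6000 = 240.9264

240.926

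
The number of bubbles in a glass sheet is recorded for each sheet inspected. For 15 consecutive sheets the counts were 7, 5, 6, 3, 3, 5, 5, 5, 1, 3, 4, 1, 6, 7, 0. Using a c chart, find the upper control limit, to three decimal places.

c̄ = (7 + 5 + 6 + 3 + 3 + 5 + 5 + 5 + 1 + 3 + 4 + 1 + 6 + 7 + 0) / 15 = 61 / 15 = 4.0667
UCL = c̄ + 3√c̄ = 4.0667 + 3 × √4.0667 = 4.0667 + 3 × 2.0166 = 10.1165

10.116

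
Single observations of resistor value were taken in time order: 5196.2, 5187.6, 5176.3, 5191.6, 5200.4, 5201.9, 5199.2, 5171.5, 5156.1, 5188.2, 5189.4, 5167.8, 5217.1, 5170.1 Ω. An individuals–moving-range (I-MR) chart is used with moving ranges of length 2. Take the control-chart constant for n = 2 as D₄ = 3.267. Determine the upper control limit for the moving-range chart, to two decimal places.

Moving ranges: 8.6, 11.3, 15.3, 8.8, 1.5, 2.7, 27.7, 15.4, 32.1, 1.2, 21.6, 49.3, 47.0; M̄R̄ = 242.5000 / 13 = 18.6538
UCL_MR = D₄·M̄R̄ = 3.267 × 18.6538 = 60.9421

60.94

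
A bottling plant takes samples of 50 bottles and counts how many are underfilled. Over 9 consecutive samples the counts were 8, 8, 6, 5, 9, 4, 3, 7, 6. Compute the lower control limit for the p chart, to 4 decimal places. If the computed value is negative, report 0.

0.0000

p̄ = Σdᵢ / (k·n) = 56 / (9 × 50) = 0.12444
LCL = p̄ − 3·√(p̄(1−p̄)/n) = 0.12444 − 3 × 0.04668 = -0.01560 → 0 (negative, so LCL = 0)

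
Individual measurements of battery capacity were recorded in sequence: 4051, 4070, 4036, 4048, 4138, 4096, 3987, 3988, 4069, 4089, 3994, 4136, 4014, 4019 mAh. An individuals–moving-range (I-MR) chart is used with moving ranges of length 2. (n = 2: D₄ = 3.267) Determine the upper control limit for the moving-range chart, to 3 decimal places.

Moving ranges: 19, 34, 12, 90, 42, 109, 1, 81, 20, 95, 142, 122, 5; M̄R̄ = 772.0000 / 13 = 59.3846
UCL_MR = D₄·M̄R̄ = 3.267 × 59.3846 = 194.0095

194.010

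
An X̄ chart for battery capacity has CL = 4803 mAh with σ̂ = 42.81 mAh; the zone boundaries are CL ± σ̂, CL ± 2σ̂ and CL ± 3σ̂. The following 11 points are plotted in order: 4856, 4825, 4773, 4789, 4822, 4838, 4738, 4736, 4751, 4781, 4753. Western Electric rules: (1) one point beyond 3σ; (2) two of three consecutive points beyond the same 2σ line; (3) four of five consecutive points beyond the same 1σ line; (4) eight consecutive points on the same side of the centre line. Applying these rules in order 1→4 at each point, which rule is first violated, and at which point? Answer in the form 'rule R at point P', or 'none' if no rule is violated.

Zone of each point (C = within 1σ̂, B = 1σ̂–2σ̂, A = 2σ̂–3σ̂, * = beyond 3σ̂; sign = side of CL): 1:+B, 2:+C, 3:-C, 4:-C, 5:+C, 6:+C, 7:-B, 8:-B, 9:-B, 10:-C, 11:-B
Rule 3 (four of five consecutive points beyond the same 1σ limit) is satisfied at point 11.

rule 3 at point 11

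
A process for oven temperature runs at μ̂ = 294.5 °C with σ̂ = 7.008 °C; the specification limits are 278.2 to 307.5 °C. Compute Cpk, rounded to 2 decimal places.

Cpu = (USL − μ̂) / (3σ̂) = (307.5 − 294.5) / (3 × 7.008) = 0.6183; Cpl = (μ̂ − LSL) / (3σ̂) = (294.5 − 278.2) / (3 × 7.008) = 0.7753; Cpk = min(Cpu, Cpl) = 0.6183

0.62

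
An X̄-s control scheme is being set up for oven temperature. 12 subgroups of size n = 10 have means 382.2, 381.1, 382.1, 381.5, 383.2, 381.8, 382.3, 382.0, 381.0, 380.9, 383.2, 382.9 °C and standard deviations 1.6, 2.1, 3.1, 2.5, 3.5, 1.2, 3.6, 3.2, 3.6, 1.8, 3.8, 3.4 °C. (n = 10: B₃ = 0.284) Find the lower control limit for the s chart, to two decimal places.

0.79

s̄ = (1.6 + 2.1 + 3.1 + 2.5 + 3.5 + 1.2 + 3.6 + 3.2 + 3.6 + 1.8 + 3.8 + 3.4) / 12 = 2.7833
LCL_s = B₃·s̄ = 0.284 × 2.7833 = 0.7905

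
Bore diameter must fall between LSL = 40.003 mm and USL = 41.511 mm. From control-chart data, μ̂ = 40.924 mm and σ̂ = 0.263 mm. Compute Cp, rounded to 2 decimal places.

Cp = (USL − LSL) / (6σ̂) = (41.511 − 40.003) / (6 × 0.263) = 1.5080 / 1.5780 = 0.9556

0.96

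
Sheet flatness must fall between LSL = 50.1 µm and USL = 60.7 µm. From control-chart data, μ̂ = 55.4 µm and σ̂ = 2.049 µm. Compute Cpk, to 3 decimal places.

0.862

Cpu = (USL − μ̂) / (3σ̂) = (60.7 − 55.4) / (3 × 2.049) = 0.8622; Cpl = (μ̂ − LSL) / (3σ̂) = (55.4 − 50.1) / (3 × 2.049) = 0.8622; Cpk = min(Cpu, Cpl) = 0.8622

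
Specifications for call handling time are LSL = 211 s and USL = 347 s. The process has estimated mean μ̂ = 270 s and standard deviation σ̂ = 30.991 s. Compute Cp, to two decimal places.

Cp = (USL − LSL) / (6σ̂) = (347 − 211) / (6 × 30.991) = 136.0000 / 185.9460 = 0.7314

0.73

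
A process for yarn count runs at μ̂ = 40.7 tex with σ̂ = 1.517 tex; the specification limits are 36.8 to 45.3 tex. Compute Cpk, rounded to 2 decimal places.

Cpu = (USL − μ̂) / (3σ̂) = (45.3 − 40.7) / (3 × 1.517) = 1.0108; Cpl = (μ̂ − LSL) / (3σ̂) = (40.7 − 36.8) / (3 × 1.517) = 0.8570; Cpk = min(Cpu, Cpl) = 0.8570

0.86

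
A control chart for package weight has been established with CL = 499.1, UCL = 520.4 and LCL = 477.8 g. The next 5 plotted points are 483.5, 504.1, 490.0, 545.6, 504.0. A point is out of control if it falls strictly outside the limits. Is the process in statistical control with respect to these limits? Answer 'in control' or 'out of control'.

out of control

Compare each point to [477.8, 520.4]: sample 4 = 545.6 > UCL.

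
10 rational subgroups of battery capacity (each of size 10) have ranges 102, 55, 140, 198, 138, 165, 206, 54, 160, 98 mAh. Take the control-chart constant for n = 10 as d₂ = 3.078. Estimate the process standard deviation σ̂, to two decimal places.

R̄ = (102 + 55 + 140 + 198 + 138 + 165 + 206 + 54 + 160 + 98) / 10 = 131.6000
σ̂ = R̄ / d₂ = 131.6000 / 3.078 = 42.7550

42.76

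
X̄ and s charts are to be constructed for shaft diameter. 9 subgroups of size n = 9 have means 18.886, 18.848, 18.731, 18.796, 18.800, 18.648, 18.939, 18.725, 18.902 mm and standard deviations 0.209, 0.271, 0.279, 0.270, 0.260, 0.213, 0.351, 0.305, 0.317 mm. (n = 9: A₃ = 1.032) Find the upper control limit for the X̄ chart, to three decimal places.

X̄̄ = (18.886 + 18.848 + 18.731 + 18.796 + 18.800 + 18.648 + 18.939 + 18.725 + 18.902) / 9 = 18.8083
s̄ = (0.209 + 0.271 + 0.279 + 0.270 + 0.260 + 0.213 + 0.351 + 0.305 + 0.317) / 9 = 0.2750
UCL = X̄̄ + A₃·s̄ = 18.8083 + 1.032 × 0.2750 = 19.0921

19.092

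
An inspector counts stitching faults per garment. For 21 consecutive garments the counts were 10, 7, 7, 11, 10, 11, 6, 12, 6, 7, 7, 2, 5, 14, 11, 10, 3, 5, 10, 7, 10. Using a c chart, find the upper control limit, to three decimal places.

16.704

c̄ = (10 + 7 + 7 + 11 + 10 + 11 + 6 + 12 + 6 + 7 + 7 + 2 + 5 + 14 + 11 + 10 + 3 + 5 + 10 + 7 + 10) / 21 = 171 / 21 = 8.1429
UCL = c̄ + 3√c̄ = 8.1429 + 3 × √8.1429 = 8.1429 + 3 × 2.8536 = 16.7036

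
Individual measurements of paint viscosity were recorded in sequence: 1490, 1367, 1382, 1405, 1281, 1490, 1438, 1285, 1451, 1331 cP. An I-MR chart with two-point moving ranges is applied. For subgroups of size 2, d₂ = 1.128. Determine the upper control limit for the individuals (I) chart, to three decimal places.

X̄ = (1490 + 1367 + 1382 + 1405 + 1281 + 1490 + 1438 + 1285 + 1451 + 1331) / 10 = 1392.0000
Moving ranges: 123, 15, 23, 124, 209, 52, 153, 166, 120; M̄R̄ = 985.0000 / 9 = 109.4444
UCL = X̄ + 3·M̄R̄/d₂ = 1392.0000 + 3 × 109.4444 / 1.128 = 1683.0757

1683.076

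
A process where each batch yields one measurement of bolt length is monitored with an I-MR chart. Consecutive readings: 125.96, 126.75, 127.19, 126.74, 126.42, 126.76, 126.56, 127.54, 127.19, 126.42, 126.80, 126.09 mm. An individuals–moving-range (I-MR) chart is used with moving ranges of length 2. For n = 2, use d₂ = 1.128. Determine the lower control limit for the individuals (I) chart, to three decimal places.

125.316

X̄ = (125.96 + 126.75 + 127.19 + 126.74 + 126.42 + 126.76 + 126.56 + 127.54 + 127.19 + 126.42 + 126.80 + 126.09) / 12 = 126.7017
Moving ranges: 0.79, 0.44, 0.45, 0.32, 0.34, 0.20, 0.98, 0.35, 0.77, 0.38, 0.71; M̄R̄ = 5.7300 / 11 = 0.5209
LCL = X̄ − 3·M̄R̄/d₂ = 126.7017 − 3 × 0.5209 / 1.128 = 125.3163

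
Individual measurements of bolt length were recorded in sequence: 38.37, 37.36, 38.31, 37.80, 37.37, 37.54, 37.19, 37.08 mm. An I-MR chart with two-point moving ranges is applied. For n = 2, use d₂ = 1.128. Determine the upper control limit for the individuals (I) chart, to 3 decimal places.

38.969

X̄ = (38.37 + 37.36 + 38.31 + 37.80 + 37.37 + 37.54 + 37.19 + 37.08) / 8 = 37.6275
Moving ranges: 1.01, 0.95, 0.51, 0.43, 0.17, 0.35, 0.11; M̄R̄ = 3.5300 / 7 = 0.5043
UCL = X̄ + 3·M̄R̄/d₂ = 37.6275 + 3 × 0.5043 / 1.128 = 38.9687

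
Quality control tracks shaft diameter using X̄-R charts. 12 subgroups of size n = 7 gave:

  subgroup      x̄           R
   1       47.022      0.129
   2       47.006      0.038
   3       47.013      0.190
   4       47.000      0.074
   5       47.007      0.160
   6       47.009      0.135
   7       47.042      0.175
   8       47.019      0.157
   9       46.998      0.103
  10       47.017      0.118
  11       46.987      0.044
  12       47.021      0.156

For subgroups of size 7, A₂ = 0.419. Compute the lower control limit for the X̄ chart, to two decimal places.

X̄̄ = (47.022 + 47.006 + 47.013 + 47.000 + 47.007 + 47.009 + 47.042 + 47.019 + 46.998 + 47.017 + 46.987 + 47.021) / 12 = 564.1410 / 12 = 47.0117
R̄ = (0.129 + 0.038 + 0.190 + 0.074 + 0.160 + 0.135 + 0.175 + 0.157 + 0.103 + 0.118 + 0.044 + 0.156) / 12 = 1.4790 / 12 = 0.1233
LCL = X̄̄ − A₂·R̄ = 47.0117 − 0.419 × 0.1233 = 46.9601

46.96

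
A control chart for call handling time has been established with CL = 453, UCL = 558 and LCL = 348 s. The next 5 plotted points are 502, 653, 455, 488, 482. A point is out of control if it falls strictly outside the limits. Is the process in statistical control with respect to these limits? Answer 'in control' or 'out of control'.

Compare each point to [348, 558]: sample 2 = 653 > UCL.

out of control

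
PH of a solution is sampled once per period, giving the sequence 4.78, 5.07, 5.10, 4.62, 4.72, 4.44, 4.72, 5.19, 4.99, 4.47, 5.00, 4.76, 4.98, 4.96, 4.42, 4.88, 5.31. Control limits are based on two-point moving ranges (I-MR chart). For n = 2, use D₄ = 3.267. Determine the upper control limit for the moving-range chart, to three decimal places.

1.039

Moving ranges: 0.29, 0.03, 0.48, 0.10, 0.28, 0.28, 0.47, 0.20, 0.52, 0.53, 0.24, 0.22, 0.02, 0.54, 0.46, 0.43; M̄R̄ = 5.0900 / 16 = 0.3181
UCL_MR = D₄·M̄R̄ = 3.267 × 0.3181 = 1.0393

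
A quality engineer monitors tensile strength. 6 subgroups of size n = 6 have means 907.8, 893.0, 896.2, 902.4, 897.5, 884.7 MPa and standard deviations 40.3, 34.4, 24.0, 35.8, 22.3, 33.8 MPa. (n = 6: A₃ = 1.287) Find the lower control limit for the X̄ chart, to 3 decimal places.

X̄̄ = (907.8 + 893.0 + 896.2 + 902.4 + 897.5 + 884.7) / 6 = 896.9333
s̄ = (40.3 + 34.4 + 24.0 + 35.8 + 22.3 + 33.8) / 6 = 31.7667
LCL = X̄̄ − A₃·s̄ = 896.9333 − 1.287 × 31.7667 = 856.0496

856.050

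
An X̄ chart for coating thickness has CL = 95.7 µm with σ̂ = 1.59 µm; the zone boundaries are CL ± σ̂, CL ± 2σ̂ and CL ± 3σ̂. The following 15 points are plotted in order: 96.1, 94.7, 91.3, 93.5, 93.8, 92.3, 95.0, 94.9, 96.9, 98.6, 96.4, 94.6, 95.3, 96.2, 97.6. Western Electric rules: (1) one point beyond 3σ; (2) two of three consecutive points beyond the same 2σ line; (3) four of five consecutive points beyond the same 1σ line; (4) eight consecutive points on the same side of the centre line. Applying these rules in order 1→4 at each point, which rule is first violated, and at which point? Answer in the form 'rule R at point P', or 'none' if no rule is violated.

rule 3 at point 6

Zone of each point (C = within 1σ̂, B = 1σ̂–2σ̂, A = 2σ̂–3σ̂, * = beyond 3σ̂; sign = side of CL): 1:+C, 2:-C, 3:-A, 4:-B, 5:-B, 6:-A, 7:-C, 8:-C, 9:+C, 10:+B, 11:+C, 12:-C, 13:-C, 14:+C, 15:+B
Rule 3 (four of five consecutive points beyond the same 1σ limit) is satisfied at point 6.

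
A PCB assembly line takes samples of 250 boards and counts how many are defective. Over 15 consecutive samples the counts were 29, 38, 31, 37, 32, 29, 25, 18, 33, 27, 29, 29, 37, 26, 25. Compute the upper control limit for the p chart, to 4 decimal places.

0.1800

p̄ = Σdᵢ / (k·n) = 445 / (15 × 250) = 0.11867
UCL = p̄ + 3·√(p̄(1−p̄)/n) = 0.11867 + 3 × √(0.11867×0.88133/250) = 0.11867 + 3 × 0.02045 = 0.18003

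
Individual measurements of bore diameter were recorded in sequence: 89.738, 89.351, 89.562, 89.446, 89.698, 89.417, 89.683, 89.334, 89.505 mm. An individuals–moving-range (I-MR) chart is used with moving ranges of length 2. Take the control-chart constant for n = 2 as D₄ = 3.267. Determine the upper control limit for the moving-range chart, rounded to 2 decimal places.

Moving ranges: 0.387, 0.211, 0.116, 0.252, 0.281, 0.266, 0.349, 0.171; M̄R̄ = 2.0330 / 8 = 0.2541
UCL_MR = D₄·M̄R̄ = 3.267 × 0.2541 = 0.8302

0.83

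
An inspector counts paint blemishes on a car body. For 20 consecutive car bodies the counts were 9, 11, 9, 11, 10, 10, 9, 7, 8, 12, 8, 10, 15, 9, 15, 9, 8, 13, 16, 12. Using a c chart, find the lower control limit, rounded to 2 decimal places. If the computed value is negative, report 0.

c̄ = (9 + 11 + 9 + 11 + 10 + 10 + 9 + 7 + 8 + 12 + 8 + 10 + 15 + 9 + 15 + 9 + 8 + 13 + 16 + 12) / 20 = 211 / 20 = 10.5500
LCL = c̄ − 3√c̄ = 10.5500 − 3 × 3.2481 = 0.8058

0.81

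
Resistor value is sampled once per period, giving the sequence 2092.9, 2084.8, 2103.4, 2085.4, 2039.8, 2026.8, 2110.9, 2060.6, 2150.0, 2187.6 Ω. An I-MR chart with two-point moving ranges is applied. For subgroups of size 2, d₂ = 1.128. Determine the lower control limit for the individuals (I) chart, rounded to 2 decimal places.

1986.45

X̄ = (2092.9 + 2084.8 + 2103.4 + 2085.4 + 2039.8 + 2026.8 + 2110.9 + 2060.6 + 2150.0 + 2187.6) / 10 = 2094.2200
Moving ranges: 8.1, 18.6, 18.0, 45.6, 13.0, 84.1, 50.3, 89.4, 37.6; M̄R̄ = 364.7000 / 9 = 40.5222
LCL = X̄ − 3·M̄R̄/d₂ = 2094.2200 − 3 × 40.5222 / 1.128 = 1986.4481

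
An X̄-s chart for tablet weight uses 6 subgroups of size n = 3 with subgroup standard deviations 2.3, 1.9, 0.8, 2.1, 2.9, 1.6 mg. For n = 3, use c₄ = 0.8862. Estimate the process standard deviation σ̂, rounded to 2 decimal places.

s̄ = (2.3 + 1.9 + 0.8 + 2.1 + 2.9 + 1.6) / 6 = 1.9333
σ̂ = s̄ / c₄ = 1.9333 / 0.8862 = 2.1816

2.18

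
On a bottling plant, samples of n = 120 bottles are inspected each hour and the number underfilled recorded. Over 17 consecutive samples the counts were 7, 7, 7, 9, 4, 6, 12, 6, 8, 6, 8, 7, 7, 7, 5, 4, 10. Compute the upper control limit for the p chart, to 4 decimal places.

p̄ = Σdᵢ / (k·n) = 120 / (17 × 120) = 0.05882
UCL = p̄ + 3·√(p̄(1−p̄)/n) = 0.05882 + 3 × √(0.05882×0.94118/120) = 0.05882 + 3 × 0.02148 = 0.12326

0.1233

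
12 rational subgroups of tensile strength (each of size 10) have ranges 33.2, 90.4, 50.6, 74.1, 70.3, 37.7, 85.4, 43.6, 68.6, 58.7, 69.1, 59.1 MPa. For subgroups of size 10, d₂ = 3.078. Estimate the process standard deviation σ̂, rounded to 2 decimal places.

R̄ = (33.2 + 90.4 + 50.6 + 74.1 + 70.3 + 37.7 + 85.4 + 43.6 + 68.6 + 58.7 + 69.1 + 59.1) / 12 = 61.7333
σ̂ = R̄ / d₂ = 61.7333 / 3.078 = 20.0563

20.06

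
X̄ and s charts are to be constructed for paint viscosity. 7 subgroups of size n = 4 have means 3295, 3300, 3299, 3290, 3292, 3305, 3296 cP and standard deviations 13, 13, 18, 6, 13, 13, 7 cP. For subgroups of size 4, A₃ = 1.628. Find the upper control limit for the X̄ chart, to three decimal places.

3316.018

X̄̄ = (3295 + 3300 + 3299 + 3290 + 3292 + 3305 + 3296) / 7 = 3296.7143
s̄ = (13 + 13 + 18 + 6 + 13 + 13 + 7) / 7 = 11.8571
UCL = X̄̄ + A₃·s̄ = 3296.7143 + 1.628 × 11.8571 = 3316.0177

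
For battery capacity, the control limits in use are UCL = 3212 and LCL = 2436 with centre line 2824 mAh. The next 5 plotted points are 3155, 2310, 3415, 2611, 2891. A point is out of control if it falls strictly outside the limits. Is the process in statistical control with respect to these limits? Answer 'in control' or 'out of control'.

out of control

Compare each point to [2436, 3212]: sample 2 = 2310 < LCL; sample 3 = 3415 > UCL.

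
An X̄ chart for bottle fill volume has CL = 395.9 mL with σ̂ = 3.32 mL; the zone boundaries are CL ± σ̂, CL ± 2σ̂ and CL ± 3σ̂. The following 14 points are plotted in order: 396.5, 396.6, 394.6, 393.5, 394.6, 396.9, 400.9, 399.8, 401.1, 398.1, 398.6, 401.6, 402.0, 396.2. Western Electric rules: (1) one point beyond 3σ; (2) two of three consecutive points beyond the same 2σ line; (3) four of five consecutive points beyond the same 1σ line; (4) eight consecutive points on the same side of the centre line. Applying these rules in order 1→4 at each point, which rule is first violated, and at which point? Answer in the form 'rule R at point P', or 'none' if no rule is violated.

Zone of each point (C = within 1σ̂, B = 1σ̂–2σ̂, A = 2σ̂–3σ̂, * = beyond 3σ̂; sign = side of CL): 1:+C, 2:+C, 3:-C, 4:-C, 5:-C, 6:+C, 7:+B, 8:+B, 9:+B, 10:+C, 11:+C, 12:+B, 13:+B, 14:+C
Rule 4 (eight consecutive points on the same side of the centre line) is satisfied at point 13.

rule 4 at point 13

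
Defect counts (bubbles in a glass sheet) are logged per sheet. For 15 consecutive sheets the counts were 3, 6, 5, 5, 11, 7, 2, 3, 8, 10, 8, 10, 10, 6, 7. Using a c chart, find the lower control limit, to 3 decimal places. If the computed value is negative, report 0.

c̄ = (3 + 6 + 5 + 5 + 11 + 7 + 2 + 3 + 8 + 10 + 8 + 10 + 10 + 6 + 7) / 15 = 101 / 15 = 6.7333
LCL = c̄ − 3√c̄ = 6.7333 − 3 × 2.5949 = -1.0513 → 0 (cannot be negative)

0.000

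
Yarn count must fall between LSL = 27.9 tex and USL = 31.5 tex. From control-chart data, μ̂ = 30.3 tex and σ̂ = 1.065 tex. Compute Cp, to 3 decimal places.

0.563

Cp = (USL − LSL) / (6σ̂) = (31.5 − 27.9) / (6 × 1.065) = 3.6000 / 6.3900 = 0.5634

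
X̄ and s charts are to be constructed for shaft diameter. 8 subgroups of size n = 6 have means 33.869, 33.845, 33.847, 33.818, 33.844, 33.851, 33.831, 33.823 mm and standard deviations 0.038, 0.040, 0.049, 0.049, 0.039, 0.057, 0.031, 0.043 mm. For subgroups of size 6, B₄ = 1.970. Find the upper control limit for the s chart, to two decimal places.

0.09

s̄ = (0.038 + 0.040 + 0.049 + 0.049 + 0.039 + 0.057 + 0.031 + 0.043) / 8 = 0.0432
UCL_s = B₄·s̄ = 1.970 × 0.0432 = 0.0852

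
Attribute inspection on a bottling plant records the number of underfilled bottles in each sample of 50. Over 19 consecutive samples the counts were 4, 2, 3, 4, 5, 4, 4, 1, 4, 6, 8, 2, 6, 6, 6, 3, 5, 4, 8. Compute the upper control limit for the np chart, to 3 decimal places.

10.528

p̄ = Σdᵢ / (k·n) = 85 / (19 × 50) = 0.08947
UCL = np̄ + 3·√(np̄(1−p̄)) = 4.4737 + 3 × √(4.4737×0.91053) = 4.4737 + 3 × 2.0183 = 10.5285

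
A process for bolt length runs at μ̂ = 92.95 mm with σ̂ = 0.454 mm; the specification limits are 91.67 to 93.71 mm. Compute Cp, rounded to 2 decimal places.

Cp = (USL − LSL) / (6σ̂) = (93.71 − 91.67) / (6 × 0.454) = 2.0400 / 2.7240 = 0.7489

0.75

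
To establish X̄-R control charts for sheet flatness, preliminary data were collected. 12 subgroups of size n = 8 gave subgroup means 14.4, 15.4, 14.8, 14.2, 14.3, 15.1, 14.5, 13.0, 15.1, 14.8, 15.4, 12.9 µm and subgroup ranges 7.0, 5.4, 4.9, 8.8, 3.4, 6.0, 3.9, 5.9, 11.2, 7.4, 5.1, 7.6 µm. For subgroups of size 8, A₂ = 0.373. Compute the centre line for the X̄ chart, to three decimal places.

X̄̄ = (14.4 + 15.4 + 14.8 + 14.2 + 14.3 + 15.1 + 14.5 + 13.0 + 15.1 + 14.8 + 15.4 + 12.9) / 12 = 173.9000 / 12 = 14.4917
CL = X̄̄ = 14.4917

14.492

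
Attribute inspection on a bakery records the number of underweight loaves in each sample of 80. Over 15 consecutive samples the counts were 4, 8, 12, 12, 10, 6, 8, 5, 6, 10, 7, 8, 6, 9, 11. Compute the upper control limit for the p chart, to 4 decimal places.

0.2030

p̄ = Σdᵢ / (k·n) = 122 / (15 × 80) = 0.10167
UCL = p̄ + 3·√(p̄(1−p̄)/n) = 0.10167 + 3 × √(0.10167×0.89833/80) = 0.10167 + 3 × 0.03379 = 0.20303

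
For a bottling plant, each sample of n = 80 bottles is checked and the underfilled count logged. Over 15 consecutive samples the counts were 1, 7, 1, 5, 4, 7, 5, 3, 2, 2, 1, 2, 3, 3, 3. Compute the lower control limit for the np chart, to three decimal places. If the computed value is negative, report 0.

p̄ = Σdᵢ / (k·n) = 49 / (15 × 80) = 0.04083
LCL = np̄ − 3·√(np̄(1−p̄)) = 3.2667 − 3 × 1.7701 = -2.0437 → 0 (negative, so LCL = 0)

0.000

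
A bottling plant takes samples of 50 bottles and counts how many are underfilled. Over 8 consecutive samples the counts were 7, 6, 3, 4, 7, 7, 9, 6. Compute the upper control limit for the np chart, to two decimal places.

13.08

p̄ = Σdᵢ / (k·n) = 49 / (8 × 50) = 0.12250
UCL = np̄ + 3·√(np̄(1−p̄)) = 6.1250 + 3 × √(6.1250×0.87750) = 6.1250 + 3 × 2.3183 = 13.0800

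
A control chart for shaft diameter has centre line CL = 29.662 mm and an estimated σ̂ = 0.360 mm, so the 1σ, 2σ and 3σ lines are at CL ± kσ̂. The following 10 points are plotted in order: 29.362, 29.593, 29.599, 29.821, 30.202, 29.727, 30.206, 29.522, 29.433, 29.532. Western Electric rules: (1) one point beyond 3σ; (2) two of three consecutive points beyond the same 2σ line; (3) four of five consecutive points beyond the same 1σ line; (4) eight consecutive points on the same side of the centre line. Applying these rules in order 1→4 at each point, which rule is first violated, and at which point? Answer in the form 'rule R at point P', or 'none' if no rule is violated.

Zone of each point (C = within 1σ̂, B = 1σ̂–2σ̂, A = 2σ̂–3σ̂, * = beyond 3σ̂; sign = side of CL): 1:-C, 2:-C, 3:-C, 4:+C, 5:+B, 6:+C, 7:+B, 8:-C, 9:-C, 10:-C
No rule fires across all 10 points.

none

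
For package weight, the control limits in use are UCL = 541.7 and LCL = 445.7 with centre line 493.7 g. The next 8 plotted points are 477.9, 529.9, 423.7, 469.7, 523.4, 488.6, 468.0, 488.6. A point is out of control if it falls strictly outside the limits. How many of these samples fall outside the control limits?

Compare each point to [445.7, 541.7]: sample 3 = 423.7 < LCL.

1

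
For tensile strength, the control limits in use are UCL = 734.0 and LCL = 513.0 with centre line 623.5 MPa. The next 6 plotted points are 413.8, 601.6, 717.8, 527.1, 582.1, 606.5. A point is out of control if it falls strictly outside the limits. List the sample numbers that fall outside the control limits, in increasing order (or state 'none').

Compare each point to [513.0, 734.0]: sample 1 = 413.8 < LCL.

1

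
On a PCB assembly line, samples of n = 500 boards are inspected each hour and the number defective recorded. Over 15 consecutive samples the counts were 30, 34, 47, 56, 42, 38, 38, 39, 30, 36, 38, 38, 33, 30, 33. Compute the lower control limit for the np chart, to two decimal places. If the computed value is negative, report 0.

p̄ = Σdᵢ / (k·n) = 562 / (15 × 500) = 0.07493
LCL = np̄ − 3·√(np̄(1−p̄)) = 37.4667 − 3 × 5.8872 = 19.8051

19.81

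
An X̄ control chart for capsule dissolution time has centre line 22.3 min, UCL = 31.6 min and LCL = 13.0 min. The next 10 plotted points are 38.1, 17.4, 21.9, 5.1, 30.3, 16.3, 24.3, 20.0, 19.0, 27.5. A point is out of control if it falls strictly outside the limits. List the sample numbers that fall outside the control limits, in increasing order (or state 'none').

1, 4

Compare each point to [13.0, 31.6]: sample 1 = 38.1 > UCL; sample 4 = 5.1 < LCL.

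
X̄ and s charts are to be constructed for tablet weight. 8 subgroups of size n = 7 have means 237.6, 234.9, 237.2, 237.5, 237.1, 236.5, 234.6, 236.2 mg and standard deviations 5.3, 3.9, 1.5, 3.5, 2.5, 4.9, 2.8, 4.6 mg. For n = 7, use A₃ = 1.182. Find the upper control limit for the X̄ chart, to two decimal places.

240.73

X̄̄ = (237.6 + 234.9 + 237.2 + 237.5 + 237.1 + 236.5 + 234.6 + 236.2) / 8 = 236.4500
s̄ = (5.3 + 3.9 + 1.5 + 3.5 + 2.5 + 4.9 + 2.8 + 4.6) / 8 = 3.6250
UCL = X̄̄ + A₃·s̄ = 236.4500 + 1.182 × 3.6250 = 240.7347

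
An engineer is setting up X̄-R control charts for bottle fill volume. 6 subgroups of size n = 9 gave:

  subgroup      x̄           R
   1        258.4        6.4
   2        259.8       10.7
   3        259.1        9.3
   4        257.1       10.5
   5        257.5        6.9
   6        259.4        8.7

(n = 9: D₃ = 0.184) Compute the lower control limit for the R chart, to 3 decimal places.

R̄ = (6.4 + 10.7 + 9.3 + 10.5 + 6.9 + 8.7) / 6 = 52.5000 / 6 = 8.7500
LCL_R = D₃·R̄ = 0.184 × 8.7500 = 1.6100

1.610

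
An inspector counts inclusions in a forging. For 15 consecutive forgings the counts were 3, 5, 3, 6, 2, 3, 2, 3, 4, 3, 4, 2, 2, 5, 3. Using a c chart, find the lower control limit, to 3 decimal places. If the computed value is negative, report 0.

0.000

c̄ = (3 + 5 + 3 + 6 + 2 + 3 + 2 + 3 + 4 + 3 + 4 + 2 + 2 + 5 + 3) / 15 = 50 / 15 = 3.3333
LCL = c̄ − 3√c̄ = 3.3333 − 3 × 1.8257 = -2.1439 → 0 (cannot be negative)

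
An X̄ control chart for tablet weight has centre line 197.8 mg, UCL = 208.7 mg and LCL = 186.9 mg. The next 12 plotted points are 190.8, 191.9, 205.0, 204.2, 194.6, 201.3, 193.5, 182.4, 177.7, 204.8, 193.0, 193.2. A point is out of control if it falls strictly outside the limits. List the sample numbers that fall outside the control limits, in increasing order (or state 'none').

8, 9

Compare each point to [186.9, 208.7]: sample 8 = 182.4 < LCL; sample 9 = 177.7 < LCL.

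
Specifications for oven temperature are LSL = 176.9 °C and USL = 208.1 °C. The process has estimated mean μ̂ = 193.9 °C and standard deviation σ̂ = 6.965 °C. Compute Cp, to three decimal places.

Cp = (USL − LSL) / (6σ̂) = (208.1 − 176.9) / (6 × 6.965) = 31.2000 / 41.7900 = 0.7466

0.747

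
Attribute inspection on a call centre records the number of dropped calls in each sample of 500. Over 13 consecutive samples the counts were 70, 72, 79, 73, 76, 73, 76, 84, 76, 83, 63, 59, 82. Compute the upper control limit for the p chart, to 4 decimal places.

p̄ = Σdᵢ / (k·n) = 966 / (13 × 500) = 0.14862
UCL = p̄ + 3·√(p̄(1−p̄)/n) = 0.14862 + 3 × √(0.14862×0.85138/500) = 0.14862 + 3 × 0.01591 = 0.19634

0.1963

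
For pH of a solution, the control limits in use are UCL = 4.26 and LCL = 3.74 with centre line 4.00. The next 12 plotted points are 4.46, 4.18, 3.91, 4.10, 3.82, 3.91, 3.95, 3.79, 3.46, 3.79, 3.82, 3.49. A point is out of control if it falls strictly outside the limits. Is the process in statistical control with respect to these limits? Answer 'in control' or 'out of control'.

Compare each point to [3.74, 4.26]: sample 1 = 4.46 > UCL; sample 9 = 3.46 < LCL; sample 12 = 3.49 < LCL.

out of control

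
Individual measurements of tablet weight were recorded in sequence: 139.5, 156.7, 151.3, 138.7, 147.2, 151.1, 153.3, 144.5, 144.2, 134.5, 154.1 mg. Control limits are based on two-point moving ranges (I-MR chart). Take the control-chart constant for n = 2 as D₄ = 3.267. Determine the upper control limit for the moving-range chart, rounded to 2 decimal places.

Moving ranges: 17.2, 5.4, 12.6, 8.5, 3.9, 2.2, 8.8, 0.3, 9.7, 19.6; M̄R̄ = 88.2000 / 10 = 8.8200
UCL_MR = D₄·M̄R̄ = 3.267 × 8.8200 = 28.8149

28.81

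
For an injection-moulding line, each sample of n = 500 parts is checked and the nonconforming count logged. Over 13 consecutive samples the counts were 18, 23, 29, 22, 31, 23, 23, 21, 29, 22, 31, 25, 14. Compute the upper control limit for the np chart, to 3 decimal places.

38.241

p̄ = Σdᵢ / (k·n) = 311 / (13 × 500) = 0.04785
UCL = np̄ + 3·√(np̄(1−p̄)) = 23.9231 + 3 × √(23.9231×0.95215) = 23.9231 + 3 × 4.7727 = 38.2411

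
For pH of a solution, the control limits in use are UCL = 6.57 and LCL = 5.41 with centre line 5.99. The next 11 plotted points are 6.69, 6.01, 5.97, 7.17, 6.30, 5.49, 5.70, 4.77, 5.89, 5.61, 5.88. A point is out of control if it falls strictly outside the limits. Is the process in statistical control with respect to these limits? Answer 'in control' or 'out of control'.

out of control

Compare each point to [5.41, 6.57]: sample 1 = 6.69 > UCL; sample 4 = 7.17 > UCL; sample 8 = 4.77 < LCL.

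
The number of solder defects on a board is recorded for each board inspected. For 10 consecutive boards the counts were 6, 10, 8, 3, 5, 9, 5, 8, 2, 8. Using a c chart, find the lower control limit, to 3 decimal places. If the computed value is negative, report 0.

0.000

c̄ = (6 + 10 + 8 + 3 + 5 + 9 + 5 + 8 + 2 + 8) / 10 = 64 / 10 = 6.4000
LCL = c̄ − 3√c̄ = 6.4000 − 3 × 2.5298 = -1.1895 → 0 (cannot be negative)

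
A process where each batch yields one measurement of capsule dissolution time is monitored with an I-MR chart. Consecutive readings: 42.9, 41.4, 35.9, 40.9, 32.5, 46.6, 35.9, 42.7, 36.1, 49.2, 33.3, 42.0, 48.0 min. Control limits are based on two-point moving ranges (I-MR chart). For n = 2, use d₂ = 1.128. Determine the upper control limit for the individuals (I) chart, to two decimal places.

63.24

X̄ = (42.9 + 41.4 + 35.9 + 40.9 + 32.5 + 46.6 + 35.9 + 42.7 + 36.1 + 49.2 + 33.3 + 42.0 + 48.0) / 13 = 40.5692
Moving ranges: 1.5, 5.5, 5.0, 8.4, 14.1, 10.7, 6.8, 6.6, 13.1, 15.9, 8.7, 6.0; M̄R̄ = 102.3000 / 12 = 8.5250
UCL = X̄ + 3·M̄R̄/d₂ = 40.5692 + 3 × 8.5250 / 1.128 = 63.2421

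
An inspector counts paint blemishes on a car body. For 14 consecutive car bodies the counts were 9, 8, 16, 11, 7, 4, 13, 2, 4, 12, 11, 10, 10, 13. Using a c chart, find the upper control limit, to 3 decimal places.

18.427

c̄ = (9 + 8 + 16 + 11 + 7 + 4 + 13 + 2 + 4 + 12 + 11 + 10 + 10 + 13) / 14 = 130 / 14 = 9.2857
UCL = c̄ + 3√c̄ = 9.2857 + 3 × √9.2857 = 9.2857 + 3 × 3.0472 = 18.4275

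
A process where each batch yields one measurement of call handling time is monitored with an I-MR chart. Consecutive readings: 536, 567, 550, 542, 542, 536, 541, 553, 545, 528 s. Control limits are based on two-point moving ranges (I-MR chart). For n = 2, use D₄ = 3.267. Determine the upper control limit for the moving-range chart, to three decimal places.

Moving ranges: 31, 17, 8, 0, 6, 5, 12, 8, 17; M̄R̄ = 104.0000 / 9 = 11.5556
UCL_MR = D₄·M̄R̄ = 3.267 × 11.5556 = 37.7520

37.752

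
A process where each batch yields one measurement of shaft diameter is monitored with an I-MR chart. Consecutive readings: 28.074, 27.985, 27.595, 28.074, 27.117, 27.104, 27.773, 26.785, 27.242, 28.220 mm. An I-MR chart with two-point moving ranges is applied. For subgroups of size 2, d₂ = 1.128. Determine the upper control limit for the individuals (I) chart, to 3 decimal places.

29.080

X̄ = (28.074 + 27.985 + 27.595 + 28.074 + 27.117 + 27.104 + 27.773 + 26.785 + 27.242 + 28.220) / 10 = 27.5969
Moving ranges: 0.089, 0.390, 0.479, 0.957, 0.013, 0.669, 0.988, 0.457, 0.978; M̄R̄ = 5.0200 / 9 = 0.5578
UCL = X̄ + 3·M̄R̄/d₂ = 27.5969 + 3 × 0.5578 / 1.128 = 29.0804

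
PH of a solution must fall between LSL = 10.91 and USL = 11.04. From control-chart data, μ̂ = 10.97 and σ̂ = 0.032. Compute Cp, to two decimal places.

Cp = (USL − LSL) / (6σ̂) = (11.04 − 10.91) / (6 × 0.032) = 0.1300 / 0.1920 = 0.6771

0.68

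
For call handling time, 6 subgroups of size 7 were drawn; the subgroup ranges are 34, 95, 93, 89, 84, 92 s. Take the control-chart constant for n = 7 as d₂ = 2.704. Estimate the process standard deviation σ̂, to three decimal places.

R̄ = (34 + 95 + 93 + 89 + 84 + 92) / 6 = 81.1667
σ̂ = R̄ / d₂ = 81.1667 / 2.704 = 30.0173

30.017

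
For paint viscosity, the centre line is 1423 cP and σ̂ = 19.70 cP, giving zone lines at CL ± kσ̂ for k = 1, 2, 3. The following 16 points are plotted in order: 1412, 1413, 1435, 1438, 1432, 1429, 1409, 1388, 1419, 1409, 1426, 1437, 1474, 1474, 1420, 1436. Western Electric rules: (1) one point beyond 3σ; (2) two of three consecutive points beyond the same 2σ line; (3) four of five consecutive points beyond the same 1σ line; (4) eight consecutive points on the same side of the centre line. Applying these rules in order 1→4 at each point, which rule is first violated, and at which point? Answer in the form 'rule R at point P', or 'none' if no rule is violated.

Zone of each point (C = within 1σ̂, B = 1σ̂–2σ̂, A = 2σ̂–3σ̂, * = beyond 3σ̂; sign = side of CL): 1:-C, 2:-C, 3:+C, 4:+C, 5:+C, 6:+C, 7:-C, 8:-B, 9:-C, 10:-C, 11:+C, 12:+C, 13:+A, 14:+A, 15:-C, 16:+C
Rule 2 (two of three consecutive points beyond the same 2σ limit) is satisfied at point 14.

rule 2 at point 14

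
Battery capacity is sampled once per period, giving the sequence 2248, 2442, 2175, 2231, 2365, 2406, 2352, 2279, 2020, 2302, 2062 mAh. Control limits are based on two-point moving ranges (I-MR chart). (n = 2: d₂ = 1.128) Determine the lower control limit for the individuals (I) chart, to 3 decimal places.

X̄ = (2248 + 2442 + 2175 + 2231 + 2365 + 2406 + 2352 + 2279 + 2020 + 2302 + 2062) / 11 = 2262.0000
Moving ranges: 194, 267, 56, 134, 41, 54, 73, 259, 282, 240; M̄R̄ = 1600.0000 / 10 = 160.0000
LCL = X̄ − 3·M̄R̄/d₂ = 2262.0000 − 3 × 160.0000 / 1.128 = 1836.4681

1836.468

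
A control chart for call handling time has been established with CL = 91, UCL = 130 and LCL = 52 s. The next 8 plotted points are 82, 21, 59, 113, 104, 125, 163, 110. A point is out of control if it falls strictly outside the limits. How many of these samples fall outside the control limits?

2

Compare each point to [52, 130]: sample 2 = 21 < LCL; sample 7 = 163 > UCL.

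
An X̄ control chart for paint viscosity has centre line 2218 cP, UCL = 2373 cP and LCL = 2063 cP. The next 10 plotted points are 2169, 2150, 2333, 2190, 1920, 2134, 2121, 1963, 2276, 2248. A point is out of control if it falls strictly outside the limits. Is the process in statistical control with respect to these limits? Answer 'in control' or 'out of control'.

out of control

Compare each point to [2063, 2373]: sample 5 = 1920 < LCL; sample 8 = 1963 < LCL.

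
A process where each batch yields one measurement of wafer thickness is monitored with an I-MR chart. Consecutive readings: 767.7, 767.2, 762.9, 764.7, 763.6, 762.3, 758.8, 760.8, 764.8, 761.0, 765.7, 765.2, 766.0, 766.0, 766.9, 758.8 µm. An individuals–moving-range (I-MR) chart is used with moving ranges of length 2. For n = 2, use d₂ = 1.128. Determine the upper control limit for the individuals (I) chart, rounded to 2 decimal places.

X̄ = (767.7 + 767.2 + 762.9 + 764.7 + 763.6 + 762.3 + 758.8 + 760.8 + 764.8 + 761.0 + 765.7 + 765.2 + 766.0 + 766.0 + 766.9 + 758.8) / 16 = 763.9000
Moving ranges: 0.5, 4.3, 1.8, 1.1, 1.3, 3.5, 2.0, 4.0, 3.8, 4.7, 0.5, 0.8, 0.0, 0.9, 8.1; M̄R̄ = 37.3000 / 15 = 2.4867
UCL = X̄ + 3·M̄R̄/d₂ = 763.9000 + 3 × 2.4867 / 1.128 = 770.5135

770.51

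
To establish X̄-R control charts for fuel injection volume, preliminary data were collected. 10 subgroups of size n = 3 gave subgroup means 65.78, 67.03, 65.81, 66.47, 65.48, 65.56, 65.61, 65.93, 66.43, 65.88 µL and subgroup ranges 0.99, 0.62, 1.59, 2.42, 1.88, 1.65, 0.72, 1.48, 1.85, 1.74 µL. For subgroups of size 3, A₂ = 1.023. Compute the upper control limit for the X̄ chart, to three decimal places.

X̄̄ = (65.78 + 67.03 + 65.81 + 66.47 + 65.48 + 65.56 + 65.61 + 65.93 + 66.43 + 65.88) / 10 = 659.9800 / 10 = 65.9980
R̄ = (0.99 + 0.62 + 1.59 + 2.42 + 1.88 + 1.65 + 0.72 + 1.48 + 1.85 + 1.74) / 10 = 14.9400 / 10 = 1.4940
UCL = X̄̄ + A₂·R̄ = 65.9980 + 1.023 × 1.4940 = 67.5264

67.526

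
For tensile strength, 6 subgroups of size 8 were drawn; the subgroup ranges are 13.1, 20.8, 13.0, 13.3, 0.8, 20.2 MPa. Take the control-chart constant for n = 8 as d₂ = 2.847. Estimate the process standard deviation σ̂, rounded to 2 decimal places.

4.75

R̄ = (13.1 + 20.8 + 13.0 + 13.3 + 0.8 + 20.2) / 6 = 13.5333
σ̂ = R̄ / d₂ = 13.5333 / 2.847 = 4.7535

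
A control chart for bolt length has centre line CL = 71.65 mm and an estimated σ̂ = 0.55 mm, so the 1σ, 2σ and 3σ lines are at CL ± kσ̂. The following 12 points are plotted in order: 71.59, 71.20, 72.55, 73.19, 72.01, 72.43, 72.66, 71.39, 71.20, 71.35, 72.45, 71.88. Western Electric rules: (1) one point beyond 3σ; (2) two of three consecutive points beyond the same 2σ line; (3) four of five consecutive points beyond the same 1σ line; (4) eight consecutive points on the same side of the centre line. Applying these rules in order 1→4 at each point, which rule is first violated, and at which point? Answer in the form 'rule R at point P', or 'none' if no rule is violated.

rule 3 at point 7

Zone of each point (C = within 1σ̂, B = 1σ̂–2σ̂, A = 2σ̂–3σ̂, * = beyond 3σ̂; sign = side of CL): 1:-C, 2:-C, 3:+B, 4:+A, 5:+C, 6:+B, 7:+B, 8:-C, 9:-C, 10:-C, 11:+B, 12:+C
Rule 3 (four of five consecutive points beyond the same 1σ limit) is satisfied at point 7.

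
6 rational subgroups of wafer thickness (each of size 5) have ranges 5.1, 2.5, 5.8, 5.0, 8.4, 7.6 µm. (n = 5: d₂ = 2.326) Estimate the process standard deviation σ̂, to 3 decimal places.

2.465

R̄ = (5.1 + 2.5 + 5.8 + 5.0 + 8.4 + 7.6) / 6 = 5.7333
σ̂ = R̄ / d₂ = 5.7333 / 2.326 = 2.4649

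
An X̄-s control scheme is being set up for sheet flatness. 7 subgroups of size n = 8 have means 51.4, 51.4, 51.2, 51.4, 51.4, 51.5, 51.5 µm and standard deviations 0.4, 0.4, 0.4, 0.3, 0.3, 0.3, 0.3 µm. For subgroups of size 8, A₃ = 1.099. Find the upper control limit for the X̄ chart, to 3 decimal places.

51.777

X̄̄ = (51.4 + 51.4 + 51.2 + 51.4 + 51.4 + 51.5 + 51.5) / 7 = 51.4000
s̄ = (0.4 + 0.4 + 0.4 + 0.3 + 0.3 + 0.3 + 0.3) / 7 = 0.3429
UCL = X̄̄ + A₃·s̄ = 51.4000 + 1.099 × 0.3429 = 51.7768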